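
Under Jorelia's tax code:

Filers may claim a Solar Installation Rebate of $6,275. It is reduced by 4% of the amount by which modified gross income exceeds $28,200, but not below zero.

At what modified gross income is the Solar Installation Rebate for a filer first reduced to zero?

$185,075

The credit falls by 4% of each dollar above $28,200, so it reaches zero when the excess is $6,275 / 4% = $156,875: income = $28,200 + $156,875 = $185,075.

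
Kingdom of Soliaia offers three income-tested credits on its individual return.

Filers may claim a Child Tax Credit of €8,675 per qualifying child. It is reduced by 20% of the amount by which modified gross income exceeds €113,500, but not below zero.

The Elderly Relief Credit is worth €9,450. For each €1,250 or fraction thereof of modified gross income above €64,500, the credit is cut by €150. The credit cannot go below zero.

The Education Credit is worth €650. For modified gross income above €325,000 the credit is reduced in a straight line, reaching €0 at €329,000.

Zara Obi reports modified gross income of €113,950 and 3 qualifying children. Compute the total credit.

€30,035

Child Tax Credit: base = 3 × €8,675 = €26,025. 20% of the €450 excess over €113,500 is €90; credit = €26,025 − €90 = €25,935.
Elderly Relief Credit: income exceeds €64,500 by €49,450, which is 40 full-or-partial €1,250 increments; reduction = 40 × €150 = €6,000, leaving €3,450.
Education Credit: €113,950 is at or below the €325,000 threshold, so the full €650 applies.
Total: €25,935 + €3,450 + €650 = €30,035.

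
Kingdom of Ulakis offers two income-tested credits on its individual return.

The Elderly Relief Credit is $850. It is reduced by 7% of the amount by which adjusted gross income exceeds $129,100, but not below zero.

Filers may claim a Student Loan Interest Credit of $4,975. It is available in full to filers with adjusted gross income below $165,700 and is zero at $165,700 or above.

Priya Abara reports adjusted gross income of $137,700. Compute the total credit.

$5,223

Elderly Relief Credit: 7% of the $8,600 excess over $129,100 is $602; credit = $850 − $602 = $248.
Student Loan Interest Credit: $137,700 is below the $165,700 cutoff, so the full $4,975 applies.
Total: $248 + $4,975 = $5,223.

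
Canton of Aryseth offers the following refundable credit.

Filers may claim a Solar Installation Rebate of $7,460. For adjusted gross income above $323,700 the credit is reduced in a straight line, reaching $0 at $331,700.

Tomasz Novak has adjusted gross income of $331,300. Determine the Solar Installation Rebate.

Solar Installation Rebate: $331,300 is $7,600 into a $8,000 phase-out range, leaving 400/8,000 of the credit: $7,460 × 400/8,000 = $373.

$373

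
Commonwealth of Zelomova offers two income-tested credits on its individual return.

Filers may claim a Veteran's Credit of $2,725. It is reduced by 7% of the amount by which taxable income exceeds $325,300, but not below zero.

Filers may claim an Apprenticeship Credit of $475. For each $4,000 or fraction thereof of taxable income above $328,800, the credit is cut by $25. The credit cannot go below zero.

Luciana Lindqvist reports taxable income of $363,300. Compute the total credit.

$315

Veteran's Credit: 7% of the $38,000 excess over $325,300 is $2,660; credit = $2,725 − $2,660 = $65.
Apprenticeship Credit: income exceeds $328,800 by $34,500, which is 9 full-or-partial $4,000 increments; reduction = 9 × $25 = $225, leaving $250.
Total: $65 + $250 = $315.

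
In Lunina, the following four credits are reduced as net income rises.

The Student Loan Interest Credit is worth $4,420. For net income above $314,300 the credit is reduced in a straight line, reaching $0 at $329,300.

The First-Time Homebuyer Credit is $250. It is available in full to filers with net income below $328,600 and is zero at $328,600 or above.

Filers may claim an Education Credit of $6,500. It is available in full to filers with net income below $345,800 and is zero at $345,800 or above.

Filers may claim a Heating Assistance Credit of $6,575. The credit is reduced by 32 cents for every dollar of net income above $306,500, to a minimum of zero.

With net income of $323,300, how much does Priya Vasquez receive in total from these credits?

Student Loan Interest Credit: $323,300 is $9,000 into a $15,000 phase-out range, leaving 6,000/15,000 of the credit: $4,420 × 6,000/15,000 = $1,768.
First-Time Homebuyer Credit: $323,300 is below the $328,600 cutoff, so the full $250 applies.
Education Credit: $323,300 is below the $345,800 cutoff, so the full $6,500 applies.
Heating Assistance Credit: 32% of the $16,800 excess over $306,500 is $5,376; credit = $6,575 − $5,376 = $1,199.
Total: $1,768 + $250 + $6,500 + $1,199 = $9,717.

$9,717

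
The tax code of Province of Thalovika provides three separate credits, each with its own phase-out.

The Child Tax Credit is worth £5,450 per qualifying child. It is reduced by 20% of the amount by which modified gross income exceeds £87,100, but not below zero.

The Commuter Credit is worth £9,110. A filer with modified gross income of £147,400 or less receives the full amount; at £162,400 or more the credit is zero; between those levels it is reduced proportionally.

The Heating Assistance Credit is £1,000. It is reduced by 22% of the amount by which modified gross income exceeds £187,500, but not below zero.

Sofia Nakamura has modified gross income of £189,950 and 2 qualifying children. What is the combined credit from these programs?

£461

Child Tax Credit: base = 2 × £5,450 = £10,900. 20% of the £102,850 excess over £87,100 is £20,570 ≥ base, so the credit is £0.
Commuter Credit: £189,950 is at or above £162,400, so the credit is £0.
Heating Assistance Credit: 22% of the £2,450 excess over £187,500 is £539; credit = £1,000 − £539 = £461.
Total: £0 + £0 + £461 = £461.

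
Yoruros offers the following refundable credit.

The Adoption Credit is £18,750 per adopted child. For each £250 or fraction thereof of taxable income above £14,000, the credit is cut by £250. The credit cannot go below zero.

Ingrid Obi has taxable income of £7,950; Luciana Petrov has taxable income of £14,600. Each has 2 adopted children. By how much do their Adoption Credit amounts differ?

Ingrid (£7,950): Adoption Credit: base = 2 × £18,750 = £37,500. £7,950 is at or below the £14,000 threshold, so the full £37,500 applies.
Luciana (£14,600): Adoption Credit: base = 2 × £18,750 = £37,500. income exceeds £14,000 by £600, which is 3 full-or-partial £250 increments; reduction = 3 × £250 = £750, leaving £36,750.
Difference: |£37,500 − £36,750| = £750.

£750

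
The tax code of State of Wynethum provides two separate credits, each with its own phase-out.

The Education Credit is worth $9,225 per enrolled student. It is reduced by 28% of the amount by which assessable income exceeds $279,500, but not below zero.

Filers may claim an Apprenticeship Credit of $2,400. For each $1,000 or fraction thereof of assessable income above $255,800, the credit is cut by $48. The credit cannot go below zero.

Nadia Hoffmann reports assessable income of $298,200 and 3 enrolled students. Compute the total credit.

$22,775

Education Credit: base = 3 × $9,225 = $27,675. 28% of the $18,700 excess over $279,500 is $5,236; credit = $27,675 − $5,236 = $22,439.
Apprenticeship Credit: income exceeds $255,800 by $42,400, which is 43 full-or-partial $1,000 increments; reduction = 43 × $48 = $2,064, leaving $336.
Total: $22,439 + $336 = $22,775.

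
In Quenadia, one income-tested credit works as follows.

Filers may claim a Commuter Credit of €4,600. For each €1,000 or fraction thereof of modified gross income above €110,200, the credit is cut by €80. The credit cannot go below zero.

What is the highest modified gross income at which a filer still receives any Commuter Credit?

After 57 increments the reduction is 57 × €80 = €4,560, leaving €40; one more increment wipes it out. Increment 57 ends at excess 57 × €1,000 = €57,000, so the highest qualifying income is €110,200 + €57,000 = €167,200.

€167,200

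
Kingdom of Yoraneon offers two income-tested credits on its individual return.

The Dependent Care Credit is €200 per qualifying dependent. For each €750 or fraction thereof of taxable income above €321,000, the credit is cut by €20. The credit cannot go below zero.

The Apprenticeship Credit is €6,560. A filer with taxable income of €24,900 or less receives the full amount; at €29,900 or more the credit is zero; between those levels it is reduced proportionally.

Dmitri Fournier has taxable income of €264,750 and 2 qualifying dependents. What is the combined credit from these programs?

€400

Dependent Care Credit: base = 2 × €200 = €400. €264,750 is at or below the €321,000 threshold, so the full €400 applies.
Apprenticeship Credit: €264,750 is at or above €29,900, so the credit is €0.
Total: €400 + €0 = €400.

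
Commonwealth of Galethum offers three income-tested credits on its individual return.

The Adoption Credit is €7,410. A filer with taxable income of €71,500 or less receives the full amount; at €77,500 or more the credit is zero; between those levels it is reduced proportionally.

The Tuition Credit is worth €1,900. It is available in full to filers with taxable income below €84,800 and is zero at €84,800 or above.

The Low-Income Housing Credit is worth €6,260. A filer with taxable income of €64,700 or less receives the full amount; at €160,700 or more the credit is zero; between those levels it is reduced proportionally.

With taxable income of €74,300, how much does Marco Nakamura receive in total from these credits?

€11,486

Adoption Credit: €74,300 is €2,800 into a €6,000 phase-out range, leaving 3,200/6,000 of the credit: €7,410 × 3,200/6,000 = €3,952.
Tuition Credit: €74,300 is below the €84,800 cutoff, so the full €1,900 applies.
Low-Income Housing Credit: €74,300 is €9,600 into a €96,000 phase-out range, leaving 86,400/96,000 of the credit: €6,260 × 86,400/96,000 = €5,634.
Total: €3,952 + €1,900 + €5,634 = €11,486.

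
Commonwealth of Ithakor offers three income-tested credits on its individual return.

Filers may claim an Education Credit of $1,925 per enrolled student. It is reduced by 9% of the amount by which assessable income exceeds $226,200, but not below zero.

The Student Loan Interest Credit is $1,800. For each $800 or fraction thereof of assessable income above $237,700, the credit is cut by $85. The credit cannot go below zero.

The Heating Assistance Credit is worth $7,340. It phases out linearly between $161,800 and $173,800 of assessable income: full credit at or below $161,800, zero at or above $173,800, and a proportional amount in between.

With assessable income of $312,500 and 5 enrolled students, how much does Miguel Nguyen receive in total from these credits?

$1,858

Education Credit: base = 5 × $1,925 = $9,625. 9% of the $86,300 excess over $226,200 is $7,767; credit = $9,625 − $7,767 = $1,858.
Student Loan Interest Credit: income exceeds $237,700 by $74,800 → 94 increments × $85 = $7,990 ≥ base, so the credit is $0.
Heating Assistance Credit: $312,500 is at or above $173,800, so the credit is $0.
Total: $1,858 + $0 + $0 = $1,858.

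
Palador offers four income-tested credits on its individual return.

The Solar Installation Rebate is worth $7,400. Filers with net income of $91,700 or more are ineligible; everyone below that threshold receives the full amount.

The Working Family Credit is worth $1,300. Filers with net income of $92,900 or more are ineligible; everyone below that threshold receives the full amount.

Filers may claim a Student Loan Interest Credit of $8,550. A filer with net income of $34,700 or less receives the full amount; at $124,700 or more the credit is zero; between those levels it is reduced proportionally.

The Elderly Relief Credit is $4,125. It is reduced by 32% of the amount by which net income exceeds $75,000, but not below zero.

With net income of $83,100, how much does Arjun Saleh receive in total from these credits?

$14,185

Solar Installation Rebate: $83,100 is below the $91,700 cutoff, so the full $7,400 applies.
Working Family Credit: $83,100 is below the $92,900 cutoff, so the full $1,300 applies.
Student Loan Interest Credit: $83,100 is $48,400 into a $90,000 phase-out range, leaving 41,600/90,000 of the credit: $8,550 × 41,600/90,000 = $3,952.
Elderly Relief Credit: 32% of the $8,100 excess over $75,000 is $2,592; credit = $4,125 − $2,592 = $1,533.
Total: $7,400 + $1,300 + $3,952 + $1,533 = $14,185.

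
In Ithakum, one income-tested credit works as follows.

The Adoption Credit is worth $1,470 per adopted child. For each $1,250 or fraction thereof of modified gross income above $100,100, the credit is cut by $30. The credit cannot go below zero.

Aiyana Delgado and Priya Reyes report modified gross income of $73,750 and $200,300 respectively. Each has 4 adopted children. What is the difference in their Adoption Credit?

$2,430

Aiyana ($73,750): Adoption Credit: base = 4 × $1,470 = $5,880. $73,750 is at or below the $100,100 threshold, so the full $5,880 applies.
Priya ($200,300): Adoption Credit: base = 4 × $1,470 = $5,880. income exceeds $100,100 by $100,200, which is 81 full-or-partial $1,250 increments; reduction = 81 × $30 = $2,430, leaving $3,450.
Difference: |$5,880 − $3,450| = $2,430.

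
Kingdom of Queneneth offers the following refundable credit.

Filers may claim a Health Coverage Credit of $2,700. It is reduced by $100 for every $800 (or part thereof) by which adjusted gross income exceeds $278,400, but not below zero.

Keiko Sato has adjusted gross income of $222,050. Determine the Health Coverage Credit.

Health Coverage Credit: $222,050 is at or below the $278,400 threshold, so the full $2,700 applies.

$2,700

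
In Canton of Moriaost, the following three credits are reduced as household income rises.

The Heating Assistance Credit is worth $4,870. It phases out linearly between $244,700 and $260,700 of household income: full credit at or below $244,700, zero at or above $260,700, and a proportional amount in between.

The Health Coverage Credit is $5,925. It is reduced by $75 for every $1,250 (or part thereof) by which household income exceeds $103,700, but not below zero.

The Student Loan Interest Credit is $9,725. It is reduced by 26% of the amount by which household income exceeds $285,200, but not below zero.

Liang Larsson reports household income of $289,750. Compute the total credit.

$8,542

Heating Assistance Credit: $289,750 is at or above $260,700, so the credit is $0.
Health Coverage Credit: income exceeds $103,700 by $186,050 → 149 increments × $75 = $11,175 ≥ base, so the credit is $0.
Student Loan Interest Credit: 26% of the $4,550 excess over $285,200 is $1,183; credit = $9,725 − $1,183 = $8,542.
Total: $0 + $0 + $8,542 = $8,542.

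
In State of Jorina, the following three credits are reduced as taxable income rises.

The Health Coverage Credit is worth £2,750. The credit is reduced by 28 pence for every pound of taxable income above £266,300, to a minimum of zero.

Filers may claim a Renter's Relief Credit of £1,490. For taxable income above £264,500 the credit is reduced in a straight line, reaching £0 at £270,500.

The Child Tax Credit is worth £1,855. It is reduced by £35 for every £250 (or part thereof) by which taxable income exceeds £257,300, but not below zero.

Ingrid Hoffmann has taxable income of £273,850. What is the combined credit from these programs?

£636

Health Coverage Credit: 28% of the £7,550 excess over £266,300 is £2,114; credit = £2,750 − £2,114 = £636.
Renter's Relief Credit: £273,850 is at or above £270,500, so the credit is £0.
Child Tax Credit: income exceeds £257,300 by £16,550 → 67 increments × £35 = £2,345 ≥ base, so the credit is £0.
Total: £636 + £0 + £0 = £636.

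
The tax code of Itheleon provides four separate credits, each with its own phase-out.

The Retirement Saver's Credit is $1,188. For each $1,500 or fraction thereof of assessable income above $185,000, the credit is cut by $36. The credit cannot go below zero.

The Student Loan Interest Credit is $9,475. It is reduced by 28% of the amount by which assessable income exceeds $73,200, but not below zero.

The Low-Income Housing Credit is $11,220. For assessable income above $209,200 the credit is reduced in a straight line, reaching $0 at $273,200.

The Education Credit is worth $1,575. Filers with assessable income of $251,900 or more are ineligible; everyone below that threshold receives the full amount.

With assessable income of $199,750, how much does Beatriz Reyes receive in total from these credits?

$13,623

Retirement Saver's Credit: income exceeds $185,000 by $14,750, which is 10 full-or-partial $1,500 increments; reduction = 10 × $36 = $360, leaving $828.
Student Loan Interest Credit: 28% of the $126,550 excess over $73,200 is $35,434 ≥ base, so the credit is $0.
Low-Income Housing Credit: $199,750 is at or below the $209,200 threshold, so the full $11,220 applies.
Education Credit: $199,750 is below the $251,900 cutoff, so the full $1,575 applies.
Total: $828 + $0 + $11,220 + $1,575 = $13,623.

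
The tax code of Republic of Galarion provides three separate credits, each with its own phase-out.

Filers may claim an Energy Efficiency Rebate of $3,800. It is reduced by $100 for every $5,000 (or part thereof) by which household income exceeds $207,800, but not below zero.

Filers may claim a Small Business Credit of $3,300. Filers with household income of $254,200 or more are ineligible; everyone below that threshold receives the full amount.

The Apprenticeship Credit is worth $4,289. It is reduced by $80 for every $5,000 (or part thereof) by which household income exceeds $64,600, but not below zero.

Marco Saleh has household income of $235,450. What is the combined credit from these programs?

Energy Efficiency Rebate: income exceeds $207,800 by $27,650, which is 6 full-or-partial $5,000 increments; reduction = 6 × $100 = $600, leaving $3,200.
Small Business Credit: $235,450 is below the $254,200 cutoff, so the full $3,300 applies.
Apprenticeship Credit: income exceeds $64,600 by $170,850, which is 35 full-or-partial $5,000 increments; reduction = 35 × $80 = $2,800, leaving $1,489.
Total: $3,200 + $3,300 + $1,489 = $7,989.

$7,989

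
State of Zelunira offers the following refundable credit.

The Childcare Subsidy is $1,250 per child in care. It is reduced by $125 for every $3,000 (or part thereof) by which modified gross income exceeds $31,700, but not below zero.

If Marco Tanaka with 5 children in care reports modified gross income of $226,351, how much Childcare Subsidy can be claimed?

Childcare Subsidy: base = 5 × $1,250 = $6,250. income exceeds $31,700 by $194,651 → 65 increments × $125 = $8,125 ≥ base, so the credit is $0.

$0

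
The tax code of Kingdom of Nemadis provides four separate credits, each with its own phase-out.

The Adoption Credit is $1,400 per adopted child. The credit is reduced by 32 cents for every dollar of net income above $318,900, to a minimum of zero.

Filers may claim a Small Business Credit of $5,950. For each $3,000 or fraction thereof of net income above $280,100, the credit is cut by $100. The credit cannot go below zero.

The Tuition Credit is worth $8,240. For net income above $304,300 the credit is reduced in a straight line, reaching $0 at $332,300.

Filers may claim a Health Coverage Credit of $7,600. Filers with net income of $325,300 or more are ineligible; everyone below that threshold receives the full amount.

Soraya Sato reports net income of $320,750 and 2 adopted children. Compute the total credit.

Adoption Credit: base = 2 × $1,400 = $2,800. 32% of the $1,850 excess over $318,900 is $592; credit = $2,800 − $592 = $2,208.
Small Business Credit: income exceeds $280,100 by $40,650, which is 14 full-or-partial $3,000 increments; reduction = 14 × $100 = $1,400, leaving $4,550.
Tuition Credit: $320,750 is $16,450 into a $28,000 phase-out range, leaving 11,550/28,000 of the credit: $8,240 × 11,550/28,000 = $3,399.
Health Coverage Credit: $320,750 is below the $325,300 cutoff, so the full $7,600 applies.
Total: $2,208 + $4,550 + $3,399 + $7,600 = $17,757.

$17,757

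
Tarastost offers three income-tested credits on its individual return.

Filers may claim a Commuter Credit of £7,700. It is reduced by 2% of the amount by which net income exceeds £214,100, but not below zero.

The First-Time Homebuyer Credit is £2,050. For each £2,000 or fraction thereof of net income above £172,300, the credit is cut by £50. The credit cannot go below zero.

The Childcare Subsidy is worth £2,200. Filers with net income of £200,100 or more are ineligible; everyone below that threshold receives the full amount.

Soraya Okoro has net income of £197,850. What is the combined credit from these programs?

£11,300

Commuter Credit: £197,850 is at or below the £214,100 threshold, so the full £7,700 applies.
First-Time Homebuyer Credit: income exceeds £172,300 by £25,550, which is 13 full-or-partial £2,000 increments; reduction = 13 × £50 = £650, leaving £1,400.
Childcare Subsidy: £197,850 is below the £200,100 cutoff, so the full £2,200 applies.
Total: £7,700 + £1,400 + £2,200 = £11,300.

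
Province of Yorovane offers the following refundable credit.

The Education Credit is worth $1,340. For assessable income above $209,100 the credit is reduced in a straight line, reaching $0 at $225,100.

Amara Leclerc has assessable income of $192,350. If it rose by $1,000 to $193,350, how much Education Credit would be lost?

$0

At $192,350 — $192,350 is at or below the $209,100 threshold, so the full $1,340 applies.
At $193,350 — $193,350 is at or below the $209,100 threshold, so the full $1,340 applies.
Lost: $1,340 − $1,340 = $0.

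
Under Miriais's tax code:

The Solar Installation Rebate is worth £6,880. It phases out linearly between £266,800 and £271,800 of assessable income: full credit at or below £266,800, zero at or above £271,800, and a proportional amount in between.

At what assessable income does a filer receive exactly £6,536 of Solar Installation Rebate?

£267,050

£6,536 is 6,536/6,880 of the full £6,880, so 344/6,880 of the £5,000 range has been used: income = £266,800 + £5,000 × 344/6,880 = £267,050.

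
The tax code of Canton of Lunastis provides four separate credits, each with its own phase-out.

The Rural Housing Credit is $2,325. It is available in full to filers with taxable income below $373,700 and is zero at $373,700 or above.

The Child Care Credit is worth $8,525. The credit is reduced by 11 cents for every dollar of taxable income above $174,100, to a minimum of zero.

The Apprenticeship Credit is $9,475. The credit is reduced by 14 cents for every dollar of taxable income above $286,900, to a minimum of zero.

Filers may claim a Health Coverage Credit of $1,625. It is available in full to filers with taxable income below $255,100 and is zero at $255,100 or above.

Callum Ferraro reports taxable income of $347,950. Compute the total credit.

Rural Housing Credit: $347,950 is below the $373,700 cutoff, so the full $2,325 applies.
Child Care Credit: 11% of the $173,850 excess over $174,100 is $19,123.50 ≥ base, so the credit is $0.
Apprenticeship Credit: 14% of the $61,050 excess over $286,900 is $8,547; credit = $9,475 − $8,547 = $928.
Health Coverage Credit: $347,950 meets or exceeds the $255,100 cutoff, so the credit is $0.
Total: $2,325 + $0 + $928 + $0 = $3,253.

$3,253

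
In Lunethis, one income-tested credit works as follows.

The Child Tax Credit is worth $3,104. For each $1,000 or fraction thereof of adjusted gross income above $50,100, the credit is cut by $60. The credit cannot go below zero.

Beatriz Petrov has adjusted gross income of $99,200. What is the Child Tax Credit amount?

$104

Child Tax Credit: income exceeds $50,100 by $49,100, which is 50 full-or-partial $1,000 increments; reduction = 50 × $60 = $3,000, leaving $104.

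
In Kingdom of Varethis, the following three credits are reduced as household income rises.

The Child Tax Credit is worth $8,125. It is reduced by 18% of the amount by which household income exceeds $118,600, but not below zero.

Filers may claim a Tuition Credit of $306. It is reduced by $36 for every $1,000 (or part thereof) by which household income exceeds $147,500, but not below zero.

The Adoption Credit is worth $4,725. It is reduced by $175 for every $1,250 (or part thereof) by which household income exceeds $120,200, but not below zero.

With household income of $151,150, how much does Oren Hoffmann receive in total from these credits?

$2,778

Child Tax Credit: 18% of the $32,550 excess over $118,600 is $5,859; credit = $8,125 − $5,859 = $2,266.
Tuition Credit: income exceeds $147,500 by $3,650, which is 4 full-or-partial $1,000 increments; reduction = 4 × $36 = $144, leaving $162.
Adoption Credit: income exceeds $120,200 by $30,950, which is 25 full-or-partial $1,250 increments; reduction = 25 × $175 = $4,375, leaving $350.
Total: $2,266 + $162 + $350 = $2,778.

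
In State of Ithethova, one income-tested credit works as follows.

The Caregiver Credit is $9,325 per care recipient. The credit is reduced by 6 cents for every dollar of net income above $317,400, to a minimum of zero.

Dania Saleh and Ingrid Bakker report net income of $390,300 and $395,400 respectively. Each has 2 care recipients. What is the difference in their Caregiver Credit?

Dania ($390,300): Caregiver Credit: base = 2 × $9,325 = $18,650. 6% of the $72,900 excess over $317,400 is $4,374; credit = $18,650 − $4,374 = $14,276.
Ingrid ($395,400): Caregiver Credit: base = 2 × $9,325 = $18,650. 6% of the $78,000 excess over $317,400 is $4,680; credit = $18,650 − $4,680 = $13,970.
Difference: |$14,276 − $13,970| = $306.

$306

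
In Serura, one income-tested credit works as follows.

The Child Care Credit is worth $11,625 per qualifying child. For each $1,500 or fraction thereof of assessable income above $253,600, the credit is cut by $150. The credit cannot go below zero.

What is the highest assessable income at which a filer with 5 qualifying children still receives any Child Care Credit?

$834,100

Full credit = 5 × $11,625 = $58,125.
After 387 increments the reduction is 387 × $150 = $58,050, leaving $75; one more increment wipes it out. Increment 387 ends at excess 387 × $1,500 = $580,500, so the highest qualifying income is $253,600 + $580,500 = $834,100.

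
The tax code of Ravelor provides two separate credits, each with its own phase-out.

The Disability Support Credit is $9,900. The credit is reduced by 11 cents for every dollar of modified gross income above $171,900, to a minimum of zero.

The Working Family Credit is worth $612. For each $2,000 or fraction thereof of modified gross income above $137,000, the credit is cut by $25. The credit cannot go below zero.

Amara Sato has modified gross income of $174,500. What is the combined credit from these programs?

$9,751

Disability Support Credit: 11% of the $2,600 excess over $171,900 is $286; credit = $9,900 − $286 = $9,614.
Working Family Credit: income exceeds $137,000 by $37,500, which is 19 full-or-partial $2,000 increments; reduction = 19 × $25 = $475, leaving $137.
Total: $9,614 + $137 = $9,751.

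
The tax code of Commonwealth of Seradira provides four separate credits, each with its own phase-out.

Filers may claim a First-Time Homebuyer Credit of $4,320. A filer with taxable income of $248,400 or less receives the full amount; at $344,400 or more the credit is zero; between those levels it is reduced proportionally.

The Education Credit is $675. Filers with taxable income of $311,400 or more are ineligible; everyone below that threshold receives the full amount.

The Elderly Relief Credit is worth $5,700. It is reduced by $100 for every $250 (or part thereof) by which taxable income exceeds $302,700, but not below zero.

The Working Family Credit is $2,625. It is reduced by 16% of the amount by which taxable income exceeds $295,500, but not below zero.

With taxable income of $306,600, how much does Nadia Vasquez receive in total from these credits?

First-Time Homebuyer Credit: $306,600 is $58,200 into a $96,000 phase-out range, leaving 37,800/96,000 of the credit: $4,320 × 37,800/96,000 = $1,701.
Education Credit: $306,600 is below the $311,400 cutoff, so the full $675 applies.
Elderly Relief Credit: income exceeds $302,700 by $3,900, which is 16 full-or-partial $250 increments; reduction = 16 × $100 = $1,600, leaving $4,100.
Working Family Credit: 16% of the $11,100 excess over $295,500 is $1,776; credit = $2,625 − $1,776 = $849.
Total: $1,701 + $675 + $4,100 + $849 = $7,325.

$7,325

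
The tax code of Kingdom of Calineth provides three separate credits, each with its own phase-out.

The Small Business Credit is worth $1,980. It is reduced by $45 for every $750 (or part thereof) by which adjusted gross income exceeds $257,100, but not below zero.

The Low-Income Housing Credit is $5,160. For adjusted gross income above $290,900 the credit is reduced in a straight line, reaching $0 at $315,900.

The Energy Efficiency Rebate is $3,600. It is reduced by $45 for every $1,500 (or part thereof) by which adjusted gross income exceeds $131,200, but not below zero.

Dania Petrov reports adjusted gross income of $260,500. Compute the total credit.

$6,915

Small Business Credit: income exceeds $257,100 by $3,400, which is 5 full-or-partial $750 increments; reduction = 5 × $45 = $225, leaving $1,755.
Low-Income Housing Credit: $260,500 is at or below the $290,900 threshold, so the full $5,160 applies.
Energy Efficiency Rebate: income exceeds $131,200 by $129,300 → 87 increments × $45 = $3,915 ≥ base, so the credit is $0.
Total: $1,755 + $5,160 + $0 = $6,915.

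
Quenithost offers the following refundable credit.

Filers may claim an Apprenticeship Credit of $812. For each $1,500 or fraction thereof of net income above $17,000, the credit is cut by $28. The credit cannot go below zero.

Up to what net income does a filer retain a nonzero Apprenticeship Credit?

After 28 increments the reduction is 28 × $28 = $784, leaving $28; one more increment wipes it out. Increment 28 ends at excess 28 × $1,500 = $42,000, so the highest qualifying income is $17,000 + $42,000 = $59,000.

$59,000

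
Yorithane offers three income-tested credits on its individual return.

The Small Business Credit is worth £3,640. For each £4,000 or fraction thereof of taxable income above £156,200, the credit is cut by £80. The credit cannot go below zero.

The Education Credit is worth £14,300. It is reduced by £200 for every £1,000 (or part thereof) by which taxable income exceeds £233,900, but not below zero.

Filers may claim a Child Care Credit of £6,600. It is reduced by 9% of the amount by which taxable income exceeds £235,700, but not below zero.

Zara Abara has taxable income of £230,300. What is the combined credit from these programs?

Small Business Credit: income exceeds £156,200 by £74,100, which is 19 full-or-partial £4,000 increments; reduction = 19 × £80 = £1,520, leaving £2,120.
Education Credit: £230,300 is at or below the £233,900 threshold, so the full £14,300 applies.
Child Care Credit: £230,300 is at or below the £235,700 threshold, so the full £6,600 applies.
Total: £2,120 + £14,300 + £6,600 = £23,020.

£23,020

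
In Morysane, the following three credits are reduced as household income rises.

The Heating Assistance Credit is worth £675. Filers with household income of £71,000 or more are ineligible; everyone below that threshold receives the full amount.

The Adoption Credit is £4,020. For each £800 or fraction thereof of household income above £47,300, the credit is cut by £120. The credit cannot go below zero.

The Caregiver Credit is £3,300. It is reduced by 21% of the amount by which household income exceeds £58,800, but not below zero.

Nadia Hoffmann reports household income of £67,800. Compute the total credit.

£2,985

Heating Assistance Credit: £67,800 is below the £71,000 cutoff, so the full £675 applies.
Adoption Credit: income exceeds £47,300 by £20,500, which is 26 full-or-partial £800 increments; reduction = 26 × £120 = £3,120, leaving £900.
Caregiver Credit: 21% of the £9,000 excess over £58,800 is £1,890; credit = £3,300 − £1,890 = £1,410.
Total: £675 + £900 + £1,410 = £2,985.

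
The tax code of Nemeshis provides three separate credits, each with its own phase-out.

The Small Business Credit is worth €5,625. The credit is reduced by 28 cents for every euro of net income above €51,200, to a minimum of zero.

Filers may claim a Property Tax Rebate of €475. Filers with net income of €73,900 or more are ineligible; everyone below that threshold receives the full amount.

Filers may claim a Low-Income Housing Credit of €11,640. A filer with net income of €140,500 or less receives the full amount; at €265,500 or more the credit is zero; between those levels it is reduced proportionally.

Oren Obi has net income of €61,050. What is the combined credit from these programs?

Small Business Credit: 28% of the €9,850 excess over €51,200 is €2,758; credit = €5,625 − €2,758 = €2,867.
Property Tax Rebate: €61,050 is below the €73,900 cutoff, so the full €475 applies.
Low-Income Housing Credit: €61,050 is at or below the €140,500 threshold, so the full €11,640 applies.
Total: €2,867 + €475 + €11,640 = €14,982.

€14,982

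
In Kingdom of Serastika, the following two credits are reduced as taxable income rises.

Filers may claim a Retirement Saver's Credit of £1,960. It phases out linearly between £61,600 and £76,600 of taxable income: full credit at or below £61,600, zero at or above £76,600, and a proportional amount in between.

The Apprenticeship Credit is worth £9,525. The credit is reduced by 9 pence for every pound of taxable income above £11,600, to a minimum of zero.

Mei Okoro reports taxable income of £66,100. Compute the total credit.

Retirement Saver's Credit: £66,100 is £4,500 into a £15,000 phase-out range, leaving 10,500/15,000 of the credit: £1,960 × 10,500/15,000 = £1,372.
Apprenticeship Credit: 9% of the £54,500 excess over £11,600 is £4,905; credit = £9,525 − £4,905 = £4,620.
Total: £1,372 + £4,620 = £5,992.

£5,992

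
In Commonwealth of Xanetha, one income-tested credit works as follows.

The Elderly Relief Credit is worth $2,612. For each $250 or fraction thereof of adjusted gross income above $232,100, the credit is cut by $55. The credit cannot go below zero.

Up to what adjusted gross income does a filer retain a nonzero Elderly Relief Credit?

After 47 increments the reduction is 47 × $55 = $2,585, leaving $27; one more increment wipes it out. Increment 47 ends at excess 47 × $250 = $11,750, so the highest qualifying income is $232,100 + $11,750 = $243,850.

$243,850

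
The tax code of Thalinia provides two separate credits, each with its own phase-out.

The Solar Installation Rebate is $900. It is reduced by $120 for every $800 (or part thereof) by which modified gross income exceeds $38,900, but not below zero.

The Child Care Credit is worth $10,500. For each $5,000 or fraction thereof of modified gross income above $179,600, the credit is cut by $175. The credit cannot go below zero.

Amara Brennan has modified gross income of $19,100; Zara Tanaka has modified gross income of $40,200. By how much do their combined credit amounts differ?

$240

Amara ($19,100): Solar Installation Rebate: $19,100 is at or below the $38,900 threshold, so the full $900 applies. Child Care Credit: $19,100 is at or below the $179,600 threshold, so the full $10,500 applies. total $900 + $10,500 = $11,400
Zara ($40,200): Solar Installation Rebate: income exceeds $38,900 by $1,300, which is 2 full-or-partial $800 increments; reduction = 2 × $120 = $240, leaving $660. Child Care Credit: $40,200 is at or below the $179,600 threshold, so the full $10,500 applies. total $660 + $10,500 = $11,160
Difference: |$11,400 − $11,160| = $240.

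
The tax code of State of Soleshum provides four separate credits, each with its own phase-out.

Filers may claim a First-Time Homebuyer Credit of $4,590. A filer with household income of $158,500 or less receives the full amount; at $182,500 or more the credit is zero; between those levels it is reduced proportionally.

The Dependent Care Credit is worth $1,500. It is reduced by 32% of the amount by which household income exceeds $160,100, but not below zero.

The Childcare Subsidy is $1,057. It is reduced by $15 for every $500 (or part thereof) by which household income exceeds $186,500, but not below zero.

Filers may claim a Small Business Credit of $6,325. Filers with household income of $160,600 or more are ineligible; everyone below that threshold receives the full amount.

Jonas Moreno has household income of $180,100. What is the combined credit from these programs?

$1,516

First-Time Homebuyer Credit: $180,100 is $21,600 into a $24,000 phase-out range, leaving 2,400/24,000 of the credit: $4,590 × 2,400/24,000 = $459.
Dependent Care Credit: 32% of the $20,000 excess over $160,100 is $6,400 ≥ base, so the credit is $0.
Childcare Subsidy: $180,100 is at or below the $186,500 threshold, so the full $1,057 applies.
Small Business Credit: $180,100 meets or exceeds the $160,600 cutoff, so the credit is $0.
Total: $459 + $0 + $1,057 + $0 = $1,516.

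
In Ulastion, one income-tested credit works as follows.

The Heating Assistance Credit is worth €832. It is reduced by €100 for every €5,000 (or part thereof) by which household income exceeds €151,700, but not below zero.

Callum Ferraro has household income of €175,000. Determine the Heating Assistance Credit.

Heating Assistance Credit: income exceeds €151,700 by €23,300, which is 5 full-or-partial €5,000 increments; reduction = 5 × €100 = €500, leaving €332.

€332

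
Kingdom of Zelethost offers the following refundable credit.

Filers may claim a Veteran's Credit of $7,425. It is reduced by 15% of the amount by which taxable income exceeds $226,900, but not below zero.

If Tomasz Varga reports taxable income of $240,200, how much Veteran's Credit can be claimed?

$5,430

Veteran's Credit: 15% of the $13,300 excess over $226,900 is $1,995; credit = $7,425 − $1,995 = $5,430.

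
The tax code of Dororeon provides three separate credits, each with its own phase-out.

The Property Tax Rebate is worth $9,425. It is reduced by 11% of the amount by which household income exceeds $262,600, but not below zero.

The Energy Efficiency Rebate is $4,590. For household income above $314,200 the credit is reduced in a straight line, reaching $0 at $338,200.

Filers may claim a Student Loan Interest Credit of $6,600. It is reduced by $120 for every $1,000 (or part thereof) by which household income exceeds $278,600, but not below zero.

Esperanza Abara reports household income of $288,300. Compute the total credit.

Property Tax Rebate: 11% of the $25,700 excess over $262,600 is $2,827; credit = $9,425 − $2,827 = $6,598.
Energy Efficiency Rebate: $288,300 is at or below the $314,200 threshold, so the full $4,590 applies.
Student Loan Interest Credit: income exceeds $278,600 by $9,700, which is 10 full-or-partial $1,000 increments; reduction = 10 × $120 = $1,200, leaving $5,400.
Total: $6,598 + $4,590 + $5,400 = $16,588.

$16,588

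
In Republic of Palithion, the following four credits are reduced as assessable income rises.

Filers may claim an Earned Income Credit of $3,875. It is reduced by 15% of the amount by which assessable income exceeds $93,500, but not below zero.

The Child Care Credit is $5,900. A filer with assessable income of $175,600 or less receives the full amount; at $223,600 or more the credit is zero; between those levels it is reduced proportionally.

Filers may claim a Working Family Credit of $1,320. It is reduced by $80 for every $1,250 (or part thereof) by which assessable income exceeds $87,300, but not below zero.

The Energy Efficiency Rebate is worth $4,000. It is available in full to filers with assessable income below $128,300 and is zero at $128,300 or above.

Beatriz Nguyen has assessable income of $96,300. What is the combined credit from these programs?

Earned Income Credit: 15% of the $2,800 excess over $93,500 is $420; credit = $3,875 − $420 = $3,455.
Child Care Credit: $96,300 is at or below the $175,600 threshold, so the full $5,900 applies.
Working Family Credit: income exceeds $87,300 by $9,000, which is 8 full-or-partial $1,250 increments; reduction = 8 × $80 = $640, leaving $680.
Energy Efficiency Rebate: $96,300 is below the $128,300 cutoff, so the full $4,000 applies.
Total: $3,455 + $5,900 + $680 + $4,000 = $14,035.

$14,035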